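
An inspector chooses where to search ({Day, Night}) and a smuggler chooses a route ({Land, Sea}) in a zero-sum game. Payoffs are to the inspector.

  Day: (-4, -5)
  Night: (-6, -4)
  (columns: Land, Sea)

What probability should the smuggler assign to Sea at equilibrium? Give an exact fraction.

Row minima: Day → -5, Night → -6; maximin = -5.
Column maxima: Land → -4, Sea → -4; minimax = -4.
-5 ≠ -4, so there is no saddle point; optimal play is mixed.
Let the inspector play Day with probability p. Expected payoff against Land: (-4)p + (-6)(1−p) = 2p − 6; against Sea: (-5)p + (-4)(1−p) = −p − 4.
Setting these equal: 2p − 6 = −p − 4 ⇒ 3p = 2 ⇒ p = 2/3, and the value is (2)·(2/3) − 6 = -14/3.
For the smuggler: with q = P(Land), equating Day's and Night's payoffs gives q − 5 = −2q − 4 ⇒ q = 1/3.

2/3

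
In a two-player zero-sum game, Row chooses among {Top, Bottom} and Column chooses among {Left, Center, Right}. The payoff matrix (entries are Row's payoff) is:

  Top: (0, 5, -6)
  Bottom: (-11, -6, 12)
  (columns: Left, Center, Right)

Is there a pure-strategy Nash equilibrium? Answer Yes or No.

Row minima: Top → -6, Bottom → -11; maximin = -6.
Column maxima: Left → 0, Center → 5, Right → 12; minimax = 0.
-6 ≠ 0, so no pure-strategy equilibrium exists.

No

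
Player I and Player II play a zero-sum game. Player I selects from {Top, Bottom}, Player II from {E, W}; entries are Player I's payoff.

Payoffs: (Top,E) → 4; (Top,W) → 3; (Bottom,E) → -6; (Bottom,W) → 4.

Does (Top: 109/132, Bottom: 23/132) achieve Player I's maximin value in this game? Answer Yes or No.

Against E this mix gives (109/132)·4 + (23/132)·(-6) = 149/66.
Against W this mix gives (109/132)·3 + (23/132)·4 = 419/132.
Player II will play E, holding Player I to 149/66. Shifting weight toward the row that does better against E would raise this floor (the equalizing mix achieves 34/11 against both E and W), so the proposed strategy is not optimal.

No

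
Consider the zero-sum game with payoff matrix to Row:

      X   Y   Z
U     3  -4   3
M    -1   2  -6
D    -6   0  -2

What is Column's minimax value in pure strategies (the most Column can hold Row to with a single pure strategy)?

Column maxima: X → 3, Y → 2, Z → 3.
The smallest of these is 2.

2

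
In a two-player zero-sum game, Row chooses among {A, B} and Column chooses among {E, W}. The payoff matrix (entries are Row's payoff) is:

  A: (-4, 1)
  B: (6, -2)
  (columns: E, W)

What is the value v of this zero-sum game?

-2/13

Row minima: A → -4, B → -2; maximin = -2.
Column maxima: E → 6, W → 1; minimax = 1.
-2 ≠ 1, so there is no saddle point; optimal play is mixed.
Let Row play A with probability p. Expected payoff against E: (-4)p + 6(1−p) = −10p + 6; against W: 1p + (-2)(1−p) = 3p − 2.
Setting these equal: −10p + 6 = 3p − 2 ⇒ −13p = -8 ⇒ p = 8/13, and the value is (-10)·(8/13) + 6 = -2/13.
For Column: with q = P(E), equating A's and B's payoffs gives −5q + 1 = 8q − 2 ⇒ q = 3/13.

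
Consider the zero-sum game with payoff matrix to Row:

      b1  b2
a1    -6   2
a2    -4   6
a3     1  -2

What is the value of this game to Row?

Row minima: a1 → -6, a2 → -4, a3 → -2; maximin = -2.
Column maxima: b1 → 1, b2 → 6; minimax = 1.
-2 ≠ 1, so there is no saddle point; optimal play is mixed.
a1 is strictly dominated by a2, so Row never plays it.
On the remaining 2×2 (a2, a3 vs b1, b2):
Let Row play a2 with probability p. Expected payoff against b1: (-4)p + 1(1−p) = −5p + 1; against b2: 6p + (-2)(1−p) = 8p − 2.
Setting these equal: −5p + 1 = 8p − 2 ⇒ −13p = -3 ⇒ p = 3/13, and the value is (-5)·(3/13) + 1 = -2/13.
For Column: with q = P(b1), equating a2's and a3's payoffs gives −10q + 6 = 3q − 2 ⇒ q = 8/13.

-2/13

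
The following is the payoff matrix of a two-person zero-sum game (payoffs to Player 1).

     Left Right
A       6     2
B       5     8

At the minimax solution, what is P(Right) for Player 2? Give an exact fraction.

1/7

Row minima: A → 2, B → 5; maximin = 5.
Column maxima: Left → 6, Right → 8; minimax = 6.
5 ≠ 6, so there is no saddle point; optimal play is mixed.
Let Player 1 play A with probability p. Expected payoff against Left: 6p + 5(1−p) = p + 5; against Right: 2p + 8(1−p) = −6p + 8.
Setting these equal: p + 5 = −6p + 8 ⇒ 7p = 3 ⇒ p = 3/7, and the value is (1)·(3/7) + 5 = 38/7.
For Player 2: with q = P(Left), equating A's and B's payoffs gives 4q + 2 = −3q + 8 ⇒ q = 6/7.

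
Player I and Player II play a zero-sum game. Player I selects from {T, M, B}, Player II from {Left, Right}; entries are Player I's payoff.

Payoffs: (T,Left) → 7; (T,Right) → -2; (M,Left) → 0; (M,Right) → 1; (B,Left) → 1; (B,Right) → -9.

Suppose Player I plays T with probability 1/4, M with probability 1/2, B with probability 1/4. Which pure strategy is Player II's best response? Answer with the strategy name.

Right

If Player II plays Left, Player I's expected payoff is (1/4)·7 + (1/2)·0 + (1/4)·1 = 2.
If Player II plays Right, Player I's expected payoff is (1/4)·(-2) + (1/2)·1 + (1/4)·(-9) = -9/4.
Player II minimizes Player I's payoff; the smallest is -9/4, so the best response is Right.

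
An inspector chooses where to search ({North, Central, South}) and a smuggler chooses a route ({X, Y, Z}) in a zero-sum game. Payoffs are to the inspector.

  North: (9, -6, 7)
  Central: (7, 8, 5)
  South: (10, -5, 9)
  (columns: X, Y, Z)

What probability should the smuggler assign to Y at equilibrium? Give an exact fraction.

Row minima: North → -6, Central → 5, South → -5; maximin = 5.
Column maxima: X → 10, Y → 8, Z → 9; minimax = 8.
5 ≠ 8, so there is no saddle point; optimal play is mixed.
North is strictly dominated by South, so the inspector never plays it.
X is strictly dominated by Z (it gives the inspector strictly more in every row), so the smuggler never plays it.
On the remaining 2×2 (Central, South vs Y, Z):
Let the inspector play Central with probability p. Expected payoff against Y: 8p + (-5)(1−p) = 13p − 5; against Z: 5p + 9(1−p) = −4p + 9.
Setting these equal: 13p − 5 = −4p + 9 ⇒ 17p = 14 ⇒ p = 14/17, and the value is (13)·(14/17) − 5 = 97/17.
For the smuggler: with q = P(Y), equating Central's and South's payoffs gives 3q + 5 = −14q + 9 ⇒ q = 4/17.

4/17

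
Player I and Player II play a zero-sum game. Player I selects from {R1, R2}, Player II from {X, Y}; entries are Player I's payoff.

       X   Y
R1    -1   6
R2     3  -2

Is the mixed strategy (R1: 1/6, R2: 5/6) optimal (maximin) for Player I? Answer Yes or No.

No

Against X this mix gives (1/6)·(-1) + (5/6)·3 = 7/3.
Against Y this mix gives (1/6)·6 + (5/6)·(-2) = -2/3.
Player II will play Y, holding Player I to -2/3. Shifting weight toward the row that does better against Y would raise this floor (the equalizing mix achieves 4/3 against both Y and X), so the proposed strategy is not optimal.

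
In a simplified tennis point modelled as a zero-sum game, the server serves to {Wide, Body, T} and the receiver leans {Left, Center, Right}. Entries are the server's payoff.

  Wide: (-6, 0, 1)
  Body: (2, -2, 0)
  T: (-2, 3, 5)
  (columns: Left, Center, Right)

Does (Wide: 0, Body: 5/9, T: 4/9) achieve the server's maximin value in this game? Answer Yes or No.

Yes

Against Left this mix gives (5/9)·2 + (4/9)·(-2) = 2/9.
Against Center this mix gives (5/9)·(-2) + (4/9)·3 = 2/9.
Against Right this mix gives (5/9)·0 + (4/9)·5 = 20/9.
All of the receiver's active replies (Left, Center) yield 2/9, and no column does worse for the server. The mix makes the receiver indifferent and guarantees 2/9, so it is optimal.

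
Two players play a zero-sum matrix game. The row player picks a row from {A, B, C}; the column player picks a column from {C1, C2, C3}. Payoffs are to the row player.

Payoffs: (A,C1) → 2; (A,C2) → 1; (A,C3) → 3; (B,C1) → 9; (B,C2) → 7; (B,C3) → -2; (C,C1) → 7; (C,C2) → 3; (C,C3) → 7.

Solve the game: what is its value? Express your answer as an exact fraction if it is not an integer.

Row minima: A → 1, B → -2, C → 3; maximin = 3.
Column maxima: C1 → 9, C2 → 7, C3 → 7; minimax = 7.
3 ≠ 7, so there is no saddle point; optimal play is mixed.
A is strictly dominated by C, so the row player never plays it.
C1 is strictly dominated by C2 (it gives the row player strictly more in every row), so the column player never plays it.
On the remaining 2×2 (B, C vs C2, C3):
Let the row player play B with probability p. Expected payoff against C2: 7p + 3(1−p) = 4p + 3; against C3: (-2)p + 7(1−p) = −9p + 7.
Setting these equal: 4p + 3 = −9p + 7 ⇒ 13p = 4 ⇒ p = 4/13, and the value is (4)·(4/13) + 3 = 55/13.
For the column player: with q = P(C2), equating B's and C's payoffs gives 9q − 2 = −4q + 7 ⇒ q = 9/13.

55/13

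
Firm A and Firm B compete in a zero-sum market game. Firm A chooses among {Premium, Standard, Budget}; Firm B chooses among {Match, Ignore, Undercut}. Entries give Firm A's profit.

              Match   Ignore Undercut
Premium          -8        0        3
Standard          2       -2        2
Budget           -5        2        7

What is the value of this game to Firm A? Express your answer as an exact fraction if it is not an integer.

-6/11

Row minima: Premium → -8, Standard → -2, Budget → -5; maximin = -2.
Column maxima: Match → 2, Ignore → 2, Undercut → 7; minimax = 2.
-2 ≠ 2, so there is no saddle point; optimal play is mixed.
Premium is strictly dominated by Budget, so Firm A never plays it.
Undercut is strictly dominated by Ignore (it gives Firm A strictly more in every row), so Firm B never plays it.
On the remaining 2×2 (Standard, Budget vs Match, Ignore):
Let Firm A play Standard with probability p. Expected payoff against Match: 2p + (-5)(1−p) = 7p − 5; against Ignore: (-2)p + 2(1−p) = −4p + 2.
Setting these equal: 7p − 5 = −4p + 2 ⇒ 11p = 7 ⇒ p = 7/11, and the value is (7)·(7/11) − 5 = -6/11.
For Firm B: with q = P(Match), equating Standard's and Budget's payoffs gives 4q − 2 = −7q + 2 ⇒ q = 4/11.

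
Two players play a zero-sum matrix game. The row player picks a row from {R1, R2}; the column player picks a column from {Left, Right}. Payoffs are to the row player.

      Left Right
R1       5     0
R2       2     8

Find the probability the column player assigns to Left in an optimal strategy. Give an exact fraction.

8/11

Row minima: R1 → 0, R2 → 2; maximin = 2.
Column maxima: Left → 5, Right → 8; minimax = 5.
2 ≠ 5, so there is no saddle point; optimal play is mixed.
Let the row player play R1 with probability p. Expected payoff against Left: 5p + 2(1−p) = 3p + 2; against Right: 0p + 8(1−p) = −8p + 8.
Setting these equal: 3p + 2 = −8p + 8 ⇒ 11p = 6 ⇒ p = 6/11, and the value is (3)·(6/11) + 2 = 40/11.
For the column player: with q = P(Left), equating R1's and R2's payoffs gives 5q = −6q + 8 ⇒ q = 8/11.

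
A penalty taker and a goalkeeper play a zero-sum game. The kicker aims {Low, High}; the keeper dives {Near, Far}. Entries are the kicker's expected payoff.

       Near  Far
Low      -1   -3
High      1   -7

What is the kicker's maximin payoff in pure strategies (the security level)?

-3

Row minima: Low → -3, High → -7.
The best of these is -3.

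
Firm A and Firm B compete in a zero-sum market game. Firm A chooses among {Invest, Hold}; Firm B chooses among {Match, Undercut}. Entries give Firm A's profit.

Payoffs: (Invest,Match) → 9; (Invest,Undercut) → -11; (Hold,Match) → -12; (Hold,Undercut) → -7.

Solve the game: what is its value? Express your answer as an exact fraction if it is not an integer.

-39/5

Row minima: Invest → -11, Hold → -12; maximin = -11.
Column maxima: Match → 9, Undercut → -7; minimax = -7.
-11 ≠ -7, so there is no saddle point; optimal play is mixed.
Let Firm A play Invest with probability p. Expected payoff against Match: 9p + (-12)(1−p) = 21p − 12; against Undercut: (-11)p + (-7)(1−p) = −4p − 7.
Setting these equal: 21p − 12 = −4p − 7 ⇒ 25p = 5 ⇒ p = 1/5, and the value is (21)·(1/5) − 12 = -39/5.
For Firm B: with q = P(Match), equating Invest's and Hold's payoffs gives 20q − 11 = −5q − 7 ⇒ q = 4/25.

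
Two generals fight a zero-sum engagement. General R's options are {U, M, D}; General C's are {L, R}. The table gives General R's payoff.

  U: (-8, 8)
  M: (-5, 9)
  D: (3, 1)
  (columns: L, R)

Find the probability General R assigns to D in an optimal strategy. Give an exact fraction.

Row minima: U → -8, M → -5, D → 1; maximin = 1.
Column maxima: L → 3, R → 9; minimax = 3.
1 ≠ 3, so there is no saddle point; optimal play is mixed.
U is strictly dominated by M, so General R never plays it.
On the remaining 2×2 (M, D vs L, R):
Let General R play M with probability p. Expected payoff against L: (-5)p + 3(1−p) = −8p + 3; against R: 9p + 1(1−p) = 8p + 1.
Setting these equal: −8p + 3 = 8p + 1 ⇒ −16p = -2 ⇒ p = 1/8, and the value is (-8)·(1/8) + 3 = 2.
For General C: with q = P(L), equating M's and D's payoffs gives −14q + 9 = 2q + 1 ⇒ q = 1/2.

7/8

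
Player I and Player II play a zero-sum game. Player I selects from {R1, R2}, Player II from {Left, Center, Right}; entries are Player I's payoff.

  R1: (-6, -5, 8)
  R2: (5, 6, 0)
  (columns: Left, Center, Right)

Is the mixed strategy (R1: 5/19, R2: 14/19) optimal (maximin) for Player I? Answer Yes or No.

Against Left this mix gives (5/19)·(-6) + (14/19)·5 = 40/19.
Against Center this mix gives (5/19)·(-5) + (14/19)·6 = 59/19.
Against Right this mix gives (5/19)·8 + (14/19)·0 = 40/19.
All of Player II's active replies (Left, Right) yield 40/19, and no column does worse for Player I. The mix makes Player II indifferent and guarantees 40/19, so it is optimal.

Yes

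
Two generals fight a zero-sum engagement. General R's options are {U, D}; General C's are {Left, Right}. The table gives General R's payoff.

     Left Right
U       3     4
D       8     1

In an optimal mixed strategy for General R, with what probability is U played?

7/8

Row minima: U → 3, D → 1; maximin = 3.
Column maxima: Left → 8, Right → 4; minimax = 4.
3 ≠ 4, so there is no saddle point; optimal play is mixed.
Let General R play U with probability p. Expected payoff against Left: 3p + 8(1−p) = −5p + 8; against Right: 4p + 1(1−p) = 3p + 1.
Setting these equal: −5p + 8 = 3p + 1 ⇒ −8p = -7 ⇒ p = 7/8, and the value is (-5)·(7/8) + 8 = 29/8.
For General C: with q = P(Left), equating U's and D's payoffs gives −q + 4 = 7q + 1 ⇒ q = 3/8.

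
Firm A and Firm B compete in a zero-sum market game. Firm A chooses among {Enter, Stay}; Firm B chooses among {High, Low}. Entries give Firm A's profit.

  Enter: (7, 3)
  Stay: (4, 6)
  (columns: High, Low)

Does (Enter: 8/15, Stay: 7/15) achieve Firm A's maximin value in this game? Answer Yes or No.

Against High this mix gives (8/15)·7 + (7/15)·4 = 28/5.
Against Low this mix gives (8/15)·3 + (7/15)·6 = 22/5.
Firm B will play Low, holding Firm A to 22/5. Shifting weight toward the row that does better against Low would raise this floor (the equalizing mix achieves 5 against both Low and High), so the proposed strategy is not optimal.

No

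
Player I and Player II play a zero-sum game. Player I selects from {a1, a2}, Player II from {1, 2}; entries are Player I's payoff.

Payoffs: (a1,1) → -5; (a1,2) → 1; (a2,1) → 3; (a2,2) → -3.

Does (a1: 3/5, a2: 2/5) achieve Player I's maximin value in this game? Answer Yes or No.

Against 1 this mix gives (3/5)·(-5) + (2/5)·3 = -9/5.
Against 2 this mix gives (3/5)·1 + (2/5)·(-3) = -3/5.
Player II will play 1, holding Player I to -9/5. Shifting weight toward the row that does better against 1 would raise this floor (the equalizing mix achieves -1 against both 1 and 2), so the proposed strategy is not optimal.

No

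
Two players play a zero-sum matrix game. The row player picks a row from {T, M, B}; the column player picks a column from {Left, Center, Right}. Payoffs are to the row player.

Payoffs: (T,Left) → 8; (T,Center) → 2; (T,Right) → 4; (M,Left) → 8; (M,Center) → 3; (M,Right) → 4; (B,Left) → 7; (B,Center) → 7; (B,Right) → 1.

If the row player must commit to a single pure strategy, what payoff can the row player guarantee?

Row minima: T → 2, M → 3, B → 1.
The best of these is 3.

3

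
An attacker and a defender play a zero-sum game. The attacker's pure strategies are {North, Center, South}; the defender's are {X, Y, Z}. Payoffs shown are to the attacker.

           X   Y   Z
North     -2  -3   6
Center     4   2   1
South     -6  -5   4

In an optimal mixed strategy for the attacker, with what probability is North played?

Row minima: North → -3, Center → 1, South → -6; maximin = 1.
Column maxima: X → 4, Y → 2, Z → 6; minimax = 2.
1 ≠ 2, so there is no saddle point; optimal play is mixed.
South is strictly dominated by North, so the attacker never plays it.
With South eliminated, X is strictly dominated by Y (it gives the attacker strictly more in every remaining row), so the defender never plays it.
On the remaining 2×2 (North, Center vs Y, Z):
Let the attacker play North with probability p. Expected payoff against Y: (-3)p + 2(1−p) = −5p + 2; against Z: 6p + 1(1−p) = 5p + 1.
Setting these equal: −5p + 2 = 5p + 1 ⇒ −10p = -1 ⇒ p = 1/10, and the value is (-5)·(1/10) + 2 = 3/2.
For the defender: with q = P(Y), equating North's and Center's payoffs gives −9q + 6 = q + 1 ⇒ q = 1/2.

1/10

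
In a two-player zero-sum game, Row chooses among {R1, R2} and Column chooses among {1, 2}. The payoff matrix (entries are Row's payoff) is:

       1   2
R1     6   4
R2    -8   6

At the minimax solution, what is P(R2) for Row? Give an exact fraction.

Row minima: R1 → 4, R2 → -8; maximin = 4.
Column maxima: 1 → 6, 2 → 6; minimax = 6.
4 ≠ 6, so there is no saddle point; optimal play is mixed.
Let Row play R1 with probability p. Expected payoff against 1: 6p + (-8)(1−p) = 14p − 8; against 2: 4p + 6(1−p) = −2p + 6.
Setting these equal: 14p − 8 = −2p + 6 ⇒ 16p = 14 ⇒ p = 7/8, and the value is (14)·(7/8) − 8 = 17/4.
For Column: with q = P(1), equating R1's and R2's payoffs gives 2q + 4 = −14q + 6 ⇒ q = 1/8.

1/8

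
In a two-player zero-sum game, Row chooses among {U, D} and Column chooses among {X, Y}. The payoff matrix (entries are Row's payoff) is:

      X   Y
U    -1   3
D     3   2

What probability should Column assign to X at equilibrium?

Row minima: U → -1, D → 2; maximin = 2.
Column maxima: X → 3, Y → 3; minimax = 3.
2 ≠ 3, so there is no saddle point; optimal play is mixed.
Let Row play U with probability p. Expected payoff against X: (-1)p + 3(1−p) = −4p + 3; against Y: 3p + 2(1−p) = p + 2.
Setting these equal: −4p + 3 = p + 2 ⇒ −5p = -1 ⇒ p = 1/5, and the value is (-4)·(1/5) + 3 = 11/5.
For Column: with q = P(X), equating U's and D's payoffs gives −4q + 3 = q + 2 ⇒ q = 1/5.

1/5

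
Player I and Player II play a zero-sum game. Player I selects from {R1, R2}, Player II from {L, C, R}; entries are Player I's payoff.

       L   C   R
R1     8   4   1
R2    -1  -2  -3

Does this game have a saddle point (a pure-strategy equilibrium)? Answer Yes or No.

Yes

Row minima: R1 → 1, R2 → -3; maximin = 1.
Column maxima: L → 8, C → 4, R → 1; minimax = 1.
maximin = minimax = 1, so a saddle point exists.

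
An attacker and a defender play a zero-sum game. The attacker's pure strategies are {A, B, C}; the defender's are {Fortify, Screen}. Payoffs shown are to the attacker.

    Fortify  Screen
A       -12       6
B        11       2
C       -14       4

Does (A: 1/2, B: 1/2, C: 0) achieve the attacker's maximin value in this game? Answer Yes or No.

No

Against Fortify this mix gives (1/2)·(-12) + (1/2)·11 = -1/2.
Against Screen this mix gives (1/2)·6 + (1/2)·2 = 4.
The defender will play Fortify, holding the attacker to -1/2. Shifting weight toward the row that does better against Fortify would raise this floor (the equalizing mix achieves 10/3 against both Fortify and Screen), so the proposed strategy is not optimal.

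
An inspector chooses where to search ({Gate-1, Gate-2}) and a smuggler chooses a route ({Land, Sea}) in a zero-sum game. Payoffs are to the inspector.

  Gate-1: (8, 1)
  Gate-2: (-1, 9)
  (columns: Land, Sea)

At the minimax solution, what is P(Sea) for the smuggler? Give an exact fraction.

Row minima: Gate-1 → 1, Gate-2 → -1; maximin = 1.
Column maxima: Land → 8, Sea → 9; minimax = 8.
1 ≠ 8, so there is no saddle point; optimal play is mixed.
Let the inspector play Gate-1 with probability p. Expected payoff against Land: 8p + (-1)(1−p) = 9p − 1; against Sea: 1p + 9(1−p) = −8p + 9.
Setting these equal: 9p − 1 = −8p + 9 ⇒ 17p = 10 ⇒ p = 10/17, and the value is (9)·(10/17) − 1 = 73/17.
For the smuggler: with q = P(Land), equating Gate-1's and Gate-2's payoffs gives 7q + 1 = −10q + 9 ⇒ q = 8/17.

9/17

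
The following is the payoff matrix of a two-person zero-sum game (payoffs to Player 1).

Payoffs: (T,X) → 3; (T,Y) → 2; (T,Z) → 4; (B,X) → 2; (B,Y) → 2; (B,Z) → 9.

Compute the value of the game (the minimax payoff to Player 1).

Row minima: T → 2, B → 2; maximin = 2.
Column maxima: X → 3, Y → 2, Z → 9; minimax = 2.
Since maximin = minimax = 2, there is a saddle point and the value is 2.

2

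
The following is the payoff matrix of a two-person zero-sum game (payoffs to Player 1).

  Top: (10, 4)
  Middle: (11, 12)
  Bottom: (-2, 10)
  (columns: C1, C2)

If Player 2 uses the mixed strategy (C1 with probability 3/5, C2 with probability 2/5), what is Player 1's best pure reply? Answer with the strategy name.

Expected payoff of Top: (3/5)·10 + (2/5)·4 = 38/5.
Expected payoff of Middle: (3/5)·11 + (2/5)·12 = 57/5.
Expected payoff of Bottom: (3/5)·(-2) + (2/5)·10 = 14/5.
The largest is 57/5, so Player 1's best response is Middle.

Middle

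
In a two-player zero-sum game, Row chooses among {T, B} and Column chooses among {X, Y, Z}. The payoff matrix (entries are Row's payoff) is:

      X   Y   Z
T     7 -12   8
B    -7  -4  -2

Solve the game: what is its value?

-56/11

Row minima: T → -12, B → -7; maximin = -7.
Column maxima: X → 7, Y → -4, Z → 8; minimax = -4.
-7 ≠ -4, so there is no saddle point; optimal play is mixed.
Z is strictly dominated by X (it gives Row strictly more in every row), so Column never plays it.
On the remaining 2×2 (T, B vs X, Y):
Let Row play T with probability p. Expected payoff against X: 7p + (-7)(1−p) = 14p − 7; against Y: (-12)p + (-4)(1−p) = −8p − 4.
Setting these equal: 14p − 7 = −8p − 4 ⇒ 22p = 3 ⇒ p = 3/22, and the value is (14)·(3/22) − 7 = -56/11.
For Column: with q = P(X), equating T's and B's payoffs gives 19q − 12 = −3q − 4 ⇒ q = 4/11.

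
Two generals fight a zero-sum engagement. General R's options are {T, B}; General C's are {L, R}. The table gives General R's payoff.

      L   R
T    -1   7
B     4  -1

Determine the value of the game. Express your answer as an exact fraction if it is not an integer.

Row minima: T → -1, B → -1; maximin = -1.
Column maxima: L → 4, R → 7; minimax = 4.
-1 ≠ 4, so there is no saddle point; optimal play is mixed.
Let General R play T with probability p. Expected payoff against L: (-1)p + 4(1−p) = −5p + 4; against R: 7p + (-1)(1−p) = 8p − 1.
Setting these equal: −5p + 4 = 8p − 1 ⇒ −13p = -5 ⇒ p = 5/13, and the value is (-5)·(5/13) + 4 = 27/13.
For General C: with q = P(L), equating T's and B's payoffs gives −8q + 7 = 5q − 1 ⇒ q = 8/13.

27/13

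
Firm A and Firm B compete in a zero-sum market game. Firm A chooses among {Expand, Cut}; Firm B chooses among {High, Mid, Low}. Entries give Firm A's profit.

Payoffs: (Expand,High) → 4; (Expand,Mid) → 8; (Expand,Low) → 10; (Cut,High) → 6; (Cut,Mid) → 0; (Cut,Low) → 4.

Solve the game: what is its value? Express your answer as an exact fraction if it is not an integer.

Row minima: Expand → 4, Cut → 0; maximin = 4.
Column maxima: High → 6, Mid → 8, Low → 10; minimax = 6.
4 ≠ 6, so there is no saddle point; optimal play is mixed.
Low is strictly dominated by Mid (it gives Firm A strictly more in every row), so Firm B never plays it.
On the remaining 2×2 (Expand, Cut vs High, Mid):
Let Firm A play Expand with probability p. Expected payoff against High: 4p + 6(1−p) = −2p + 6; against Mid: 8p + 0(1−p) = 8p.
Setting these equal: −2p + 6 = 8p ⇒ −10p = -6 ⇒ p = 3/5, and the value is (-2)·(3/5) + 6 = 24/5.
For Firm B: with q = P(High), equating Expand's and Cut's payoffs gives −4q + 8 = 6q ⇒ q = 4/5.

24/5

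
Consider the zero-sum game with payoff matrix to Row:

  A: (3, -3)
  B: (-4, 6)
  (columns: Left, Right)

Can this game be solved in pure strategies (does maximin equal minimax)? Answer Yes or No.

No

Row minima: A → -3, B → -4; maximin = -3.
Column maxima: Left → 3, Right → 6; minimax = 3.
-3 ≠ 3, so no pure-strategy equilibrium exists.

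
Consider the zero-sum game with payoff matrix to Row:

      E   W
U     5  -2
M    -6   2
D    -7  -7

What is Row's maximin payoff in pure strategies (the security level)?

Row minima: U → -2, M → -6, D → -7.
The best of these is -2.

-2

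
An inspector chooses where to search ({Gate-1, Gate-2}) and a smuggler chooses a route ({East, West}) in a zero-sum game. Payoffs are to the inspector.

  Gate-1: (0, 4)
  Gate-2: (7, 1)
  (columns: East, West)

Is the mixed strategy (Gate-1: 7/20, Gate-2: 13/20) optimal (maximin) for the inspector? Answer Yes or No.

No

Against East this mix gives (7/20)·0 + (13/20)·7 = 91/20.
Against West this mix gives (7/20)·4 + (13/20)·1 = 41/20.
The smuggler will play West, holding the inspector to 41/20. Shifting weight toward the row that does better against West would raise this floor (the equalizing mix achieves 14/5 against both West and East), so the proposed strategy is not optimal.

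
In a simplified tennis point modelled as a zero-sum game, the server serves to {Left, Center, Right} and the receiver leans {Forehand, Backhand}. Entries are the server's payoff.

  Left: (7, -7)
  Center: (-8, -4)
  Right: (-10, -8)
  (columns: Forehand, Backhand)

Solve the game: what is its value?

Row minima: Left → -7, Center → -8, Right → -10; maximin = -7.
Column maxima: Forehand → 7, Backhand → -4; minimax = -4.
-7 ≠ -4, so there is no saddle point; optimal play is mixed.
Right is strictly dominated by Left, so the server never plays it.
On the remaining 2×2 (Left, Center vs Forehand, Backhand):
Let the server play Left with probability p. Expected payoff against Forehand: 7p + (-8)(1−p) = 15p − 8; against Backhand: (-7)p + (-4)(1−p) = −3p − 4.
Setting these equal: 15p − 8 = −3p − 4 ⇒ 18p = 4 ⇒ p = 2/9, and the value is (15)·(2/9) − 8 = -14/3.
For the receiver: with q = P(Forehand), equating Left's and Center's payoffs gives 14q − 7 = −4q − 4 ⇒ q = 1/6.

-14/3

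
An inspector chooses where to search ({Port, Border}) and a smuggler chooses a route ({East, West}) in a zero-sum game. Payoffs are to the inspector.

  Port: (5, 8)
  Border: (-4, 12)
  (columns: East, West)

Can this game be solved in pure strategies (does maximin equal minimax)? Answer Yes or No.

Row minima: Port → 5, Border → -4; maximin = 5.
Column maxima: East → 5, West → 12; minimax = 5.
maximin = minimax = 5, so a saddle point exists.

Yes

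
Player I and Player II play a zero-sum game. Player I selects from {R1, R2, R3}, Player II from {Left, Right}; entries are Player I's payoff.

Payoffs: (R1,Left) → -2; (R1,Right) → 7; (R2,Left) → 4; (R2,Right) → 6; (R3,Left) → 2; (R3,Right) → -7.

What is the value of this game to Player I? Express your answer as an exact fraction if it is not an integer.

Row minima: R1 → -2, R2 → 4, R3 → -7; maximin = 4.
Column maxima: Left → 4, Right → 7; minimax = 4.
Since maximin = minimax = 4, there is a saddle point and the value is 4.

4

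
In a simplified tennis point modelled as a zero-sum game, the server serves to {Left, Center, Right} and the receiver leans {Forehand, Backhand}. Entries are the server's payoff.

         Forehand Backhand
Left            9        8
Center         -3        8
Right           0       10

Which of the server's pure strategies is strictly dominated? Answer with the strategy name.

Right gives a strictly higher payoff than Center against every column: 0 > -3, 10 > 8.
So Center is strictly dominated and the server never plays it.

Center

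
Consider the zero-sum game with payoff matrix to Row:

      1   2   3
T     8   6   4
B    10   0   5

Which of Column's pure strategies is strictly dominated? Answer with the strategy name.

1

2 holds Row's payoff strictly below 1 in every row: 6 < 8, 0 < 10.
So 1 is strictly dominated for Column.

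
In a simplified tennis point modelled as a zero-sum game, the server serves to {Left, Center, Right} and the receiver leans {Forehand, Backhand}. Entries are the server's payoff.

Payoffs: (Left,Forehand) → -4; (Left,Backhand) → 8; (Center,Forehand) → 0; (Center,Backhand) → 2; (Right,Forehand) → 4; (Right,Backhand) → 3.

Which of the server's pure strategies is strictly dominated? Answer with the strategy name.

Right gives a strictly higher payoff than Center against every column: 4 > 0, 3 > 2.
So Center is strictly dominated and the server never plays it.

Center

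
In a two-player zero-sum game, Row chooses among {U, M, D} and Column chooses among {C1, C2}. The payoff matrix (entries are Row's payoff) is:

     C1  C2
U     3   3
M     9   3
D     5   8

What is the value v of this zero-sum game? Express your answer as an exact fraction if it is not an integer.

Row minima: U → 3, M → 3, D → 5; maximin = 5.
Column maxima: C1 → 9, C2 → 8; minimax = 8.
5 ≠ 8, so there is no saddle point; optimal play is mixed.
U is strictly dominated by D, so Row never plays it.
On the remaining 2×2 (M, D vs C1, C2):
Let Row play M with probability p. Expected payoff against C1: 9p + 5(1−p) = 4p + 5; against C2: 3p + 8(1−p) = −5p + 8.
Setting these equal: 4p + 5 = −5p + 8 ⇒ 9p = 3 ⇒ p = 1/3, and the value is (4)·(1/3) + 5 = 19/3.
For Column: with q = P(C1), equating M's and D's payoffs gives 6q + 3 = −3q + 8 ⇒ q = 5/9.

19/3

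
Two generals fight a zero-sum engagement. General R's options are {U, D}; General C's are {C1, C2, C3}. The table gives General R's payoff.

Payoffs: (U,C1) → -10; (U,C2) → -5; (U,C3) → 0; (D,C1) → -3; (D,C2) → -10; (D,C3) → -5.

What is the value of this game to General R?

Row minima: U → -10, D → -10; maximin = -10.
Column maxima: C1 → -3, C2 → -5, C3 → 0; minimax = -5.
-10 ≠ -5, so there is no saddle point; optimal play is mixed.
C3 is strictly dominated by C2 (it gives General R strictly more in every row), so General C never plays it.
On the remaining 2×2 (U, D vs C1, C2):
Let General R play U with probability p. Expected payoff against C1: (-10)p + (-3)(1−p) = −7p − 3; against C2: (-5)p + (-10)(1−p) = 5p − 10.
Setting these equal: −7p − 3 = 5p − 10 ⇒ −12p = -7 ⇒ p = 7/12, and the value is (-7)·(7/12) − 3 = -85/12.
For General C: with q = P(C1), equating U's and D's payoffs gives −5q − 5 = 7q − 10 ⇒ q = 5/12.

-85/12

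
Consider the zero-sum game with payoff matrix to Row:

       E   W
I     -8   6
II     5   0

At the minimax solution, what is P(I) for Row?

Row minima: I → -8, II → 0; maximin = 0.
Column maxima: E → 5, W → 6; minimax = 5.
0 ≠ 5, so there is no saddle point; optimal play is mixed.
Let Row play I with probability p. Expected payoff against E: (-8)p + 5(1−p) = −13p + 5; against W: 6p + 0(1−p) = 6p.
Setting these equal: −13p + 5 = 6p ⇒ −19p = -5 ⇒ p = 5/19, and the value is (-13)·(5/19) + 5 = 30/19.
For Column: with q = P(E), equating I's and II's payoffs gives −14q + 6 = 5q ⇒ q = 6/19.

5/19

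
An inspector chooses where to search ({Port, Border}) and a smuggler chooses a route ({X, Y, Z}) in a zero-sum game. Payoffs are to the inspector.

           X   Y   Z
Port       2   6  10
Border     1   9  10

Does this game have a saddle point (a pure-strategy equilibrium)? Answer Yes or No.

Yes

Row minima: Port → 2, Border → 1; maximin = 2.
Column maxima: X → 2, Y → 9, Z → 10; minimax = 2.
maximin = minimax = 2, so a saddle point exists.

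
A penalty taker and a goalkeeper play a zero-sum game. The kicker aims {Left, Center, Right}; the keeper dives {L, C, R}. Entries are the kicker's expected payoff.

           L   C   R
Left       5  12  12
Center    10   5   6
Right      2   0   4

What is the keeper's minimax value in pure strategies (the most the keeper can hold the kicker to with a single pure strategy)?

10

Column maxima: L → 10, C → 12, R → 12.
The smallest of these is 10.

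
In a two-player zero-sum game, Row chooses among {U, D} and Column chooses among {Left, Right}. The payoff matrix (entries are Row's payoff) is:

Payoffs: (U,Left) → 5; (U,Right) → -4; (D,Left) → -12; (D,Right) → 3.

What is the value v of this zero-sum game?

-11/8

Row minima: U → -4, D → -12; maximin = -4.
Column maxima: Left → 5, Right → 3; minimax = 3.
-4 ≠ 3, so there is no saddle point; optimal play is mixed.
Let Row play U with probability p. Expected payoff against Left: 5p + (-12)(1−p) = 17p − 12; against Right: (-4)p + 3(1−p) = −7p + 3.
Setting these equal: 17p − 12 = −7p + 3 ⇒ 24p = 15 ⇒ p = 5/8, and the value is (17)·(5/8) − 12 = -11/8.
For Column: with q = P(Left), equating U's and D's payoffs gives 9q − 4 = −15q + 3 ⇒ q = 7/24.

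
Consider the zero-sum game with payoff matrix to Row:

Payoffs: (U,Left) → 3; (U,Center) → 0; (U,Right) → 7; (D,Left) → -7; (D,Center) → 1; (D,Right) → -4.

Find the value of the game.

Row minima: U → 0, D → -7; maximin = 0.
Column maxima: Left → 3, Center → 1, Right → 7; minimax = 1.
0 ≠ 1, so there is no saddle point; optimal play is mixed.
Right is strictly dominated by Left (it gives Row strictly more in every row), so Column never plays it.
On the remaining 2×2 (U, D vs Left, Center):
Let Row play U with probability p. Expected payoff against Left: 3p + (-7)(1−p) = 10p − 7; against Center: 0p + 1(1−p) = −p + 1.
Setting these equal: 10p − 7 = −p + 1 ⇒ 11p = 8 ⇒ p = 8/11, and the value is (10)·(8/11) − 7 = 3/11.
For Column: with q = P(Left), equating U's and D's payoffs gives 3q = −8q + 1 ⇒ q = 1/11.

3/11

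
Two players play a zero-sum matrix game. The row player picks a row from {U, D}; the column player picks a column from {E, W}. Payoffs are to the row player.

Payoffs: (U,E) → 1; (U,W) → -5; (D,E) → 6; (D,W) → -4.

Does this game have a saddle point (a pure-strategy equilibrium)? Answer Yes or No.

Yes

Row minima: U → -5, D → -4; maximin = -4.
Column maxima: E → 6, W → -4; minimax = -4.
maximin = minimax = -4, so a saddle point exists.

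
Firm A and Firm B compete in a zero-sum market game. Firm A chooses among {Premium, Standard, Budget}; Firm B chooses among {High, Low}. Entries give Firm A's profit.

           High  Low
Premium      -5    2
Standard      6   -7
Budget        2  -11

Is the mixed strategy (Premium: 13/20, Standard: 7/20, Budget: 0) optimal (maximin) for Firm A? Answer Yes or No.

Against High this mix gives (13/20)·(-5) + (7/20)·6 = -23/20.
Against Low this mix gives (13/20)·2 + (7/20)·(-7) = -23/20.
All of Firm B's active replies (High, Low) yield -23/20, and no column does worse for Firm A. The mix makes Firm B indifferent and guarantees -23/20, so it is optimal.

Yes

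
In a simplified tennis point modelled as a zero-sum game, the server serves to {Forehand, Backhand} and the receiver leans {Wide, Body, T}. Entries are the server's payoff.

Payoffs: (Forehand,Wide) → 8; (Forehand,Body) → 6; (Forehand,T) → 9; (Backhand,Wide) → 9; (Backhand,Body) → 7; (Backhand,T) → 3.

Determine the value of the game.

45/7

Row minima: Forehand → 6, Backhand → 3; maximin = 6.
Column maxima: Wide → 9, Body → 7, T → 9; minimax = 7.
6 ≠ 7, so there is no saddle point; optimal play is mixed.
Wide is strictly dominated by Body (it gives the server strictly more in every row), so the receiver never plays it.
On the remaining 2×2 (Forehand, Backhand vs Body, T):
Let the server play Forehand with probability p. Expected payoff against Body: 6p + 7(1−p) = −p + 7; against T: 9p + 3(1−p) = 6p + 3.
Setting these equal: −p + 7 = 6p + 3 ⇒ −7p = -4 ⇒ p = 4/7, and the value is (-1)·(4/7) + 7 = 45/7.
For the receiver: with q = P(Body), equating Forehand's and Backhand's payoffs gives −3q + 9 = 4q + 3 ⇒ q = 6/7.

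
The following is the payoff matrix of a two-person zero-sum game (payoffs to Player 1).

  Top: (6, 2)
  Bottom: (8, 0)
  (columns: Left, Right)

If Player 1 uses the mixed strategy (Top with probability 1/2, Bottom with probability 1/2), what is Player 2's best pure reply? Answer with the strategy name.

Right

If Player 2 plays Left, Player 1's expected payoff is (1/2)·6 + (1/2)·8 = 7.
If Player 2 plays Right, Player 1's expected payoff is (1/2)·2 + (1/2)·0 = 1.
Player 2 minimizes Player 1's payoff; the smallest is 1, so the best response is Right.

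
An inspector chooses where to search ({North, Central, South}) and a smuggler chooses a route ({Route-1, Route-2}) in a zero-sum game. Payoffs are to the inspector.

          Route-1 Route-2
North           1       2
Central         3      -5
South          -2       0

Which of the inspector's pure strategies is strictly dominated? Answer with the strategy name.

North gives a strictly higher payoff than South against every column: 1 > -2, 2 > 0.
So South is strictly dominated and the inspector never plays it.

South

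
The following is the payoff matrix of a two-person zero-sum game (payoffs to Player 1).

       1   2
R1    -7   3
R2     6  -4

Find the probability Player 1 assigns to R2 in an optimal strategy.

1/2

Row minima: R1 → -7, R2 → -4; maximin = -4.
Column maxima: 1 → 6, 2 → 3; minimax = 3.
-4 ≠ 3, so there is no saddle point; optimal play is mixed.
Let Player 1 play R1 with probability p. Expected payoff against 1: (-7)p + 6(1−p) = −13p + 6; against 2: 3p + (-4)(1−p) = 7p − 4.
Setting these equal: −13p + 6 = 7p − 4 ⇒ −20p = -10 ⇒ p = 1/2, and the value is (-13)·(1/2) + 6 = -1/2.
For Player 2: with q = P(1), equating R1's and R2's payoffs gives −10q + 3 = 10q − 4 ⇒ q = 7/20.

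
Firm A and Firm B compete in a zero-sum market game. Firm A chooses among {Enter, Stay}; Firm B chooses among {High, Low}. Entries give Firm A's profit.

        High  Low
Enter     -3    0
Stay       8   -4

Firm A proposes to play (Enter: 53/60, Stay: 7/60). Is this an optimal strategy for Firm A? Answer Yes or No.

No

Against High this mix gives (53/60)·(-3) + (7/60)·8 = -103/60.
Against Low this mix gives (53/60)·0 + (7/60)·(-4) = -7/15.
Firm B will play High, holding Firm A to -103/60. Shifting weight toward the row that does better against High would raise this floor (the equalizing mix achieves -4/5 against both High and Low), so the proposed strategy is not optimal.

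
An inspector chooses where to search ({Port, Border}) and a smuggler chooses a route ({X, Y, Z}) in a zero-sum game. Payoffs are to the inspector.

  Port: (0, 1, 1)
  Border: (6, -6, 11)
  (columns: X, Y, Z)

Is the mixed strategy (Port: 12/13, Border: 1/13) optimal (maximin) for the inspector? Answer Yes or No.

Yes

Against X this mix gives (12/13)·0 + (1/13)·6 = 6/13.
Against Y this mix gives (12/13)·1 + (1/13)·(-6) = 6/13.
Against Z this mix gives (12/13)·1 + (1/13)·11 = 23/13.
All of the smuggler's active replies (X, Y) yield 6/13, and no column does worse for the inspector. The mix makes the smuggler indifferent and guarantees 6/13, so it is optimal.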